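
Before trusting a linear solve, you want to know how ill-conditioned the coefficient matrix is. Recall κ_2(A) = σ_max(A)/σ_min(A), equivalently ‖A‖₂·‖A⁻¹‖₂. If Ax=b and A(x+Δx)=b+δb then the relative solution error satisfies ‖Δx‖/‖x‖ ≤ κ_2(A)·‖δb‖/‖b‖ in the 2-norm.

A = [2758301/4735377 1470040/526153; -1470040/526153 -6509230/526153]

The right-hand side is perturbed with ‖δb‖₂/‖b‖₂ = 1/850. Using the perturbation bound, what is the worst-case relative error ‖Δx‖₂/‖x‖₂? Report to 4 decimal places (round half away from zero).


form AᵀA = [108655948921/13339557009 53643229640/1482173001; 53643229640/1482173001 26490834500/164685889] with trace 1341114541/7935489 and determinant 2856100/7935489
char-poly roots: 169 and 16900/7935489
so κ_2 = √(169 / (16900/7935489)) = 281.7000
perturbation bound = 281.7000·1/850 = 0.3314

0.3314


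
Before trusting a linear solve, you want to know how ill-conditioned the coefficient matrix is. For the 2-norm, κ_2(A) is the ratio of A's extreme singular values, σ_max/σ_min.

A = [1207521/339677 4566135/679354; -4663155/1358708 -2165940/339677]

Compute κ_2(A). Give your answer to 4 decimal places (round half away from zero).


AᵀA = [53596582641/2195109904 12560952285/274388738; 12560952285/274388738 47104367625/548777476]; tr = 837418869/7595536, det = 4862025/30382144
solving λ² − 837418869/7595536·λ + 4862025/30382144 = 0 gives λ = 441/4, 11025/7595536
so κ_2 = √((441/4) / (11025/7595536)) = 275.6000

275.6000


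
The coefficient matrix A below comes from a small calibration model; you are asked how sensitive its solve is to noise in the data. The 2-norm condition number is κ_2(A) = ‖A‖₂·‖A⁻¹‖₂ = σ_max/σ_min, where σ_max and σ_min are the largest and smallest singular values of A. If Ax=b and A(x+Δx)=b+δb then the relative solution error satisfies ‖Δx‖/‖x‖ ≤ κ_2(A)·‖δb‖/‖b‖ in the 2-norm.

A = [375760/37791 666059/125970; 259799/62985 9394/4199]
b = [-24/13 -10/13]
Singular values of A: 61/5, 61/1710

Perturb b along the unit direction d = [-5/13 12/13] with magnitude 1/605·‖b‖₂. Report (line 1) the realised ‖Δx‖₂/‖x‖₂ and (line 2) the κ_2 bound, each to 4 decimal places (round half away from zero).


σ_max = 61/5, σ_min = 61/1710
κ = σ_max/σ_min = (61/5)/(61/1710) = 342.0000
perturbation bound = 342.0000·1/605 = 0.5653
solve Ax = b  →  x = [-0.1446 -0.0771]
‖b‖₂ = 2.0000 and ‖x‖₂ = 0.1639
δb = ε·‖b‖·d = [-0.0013 0.0031]; solving A·Δx = δb gives ‖Δx‖ = 0.0927
dividing the unrounded norms, ‖Δx‖/‖x‖ = 0.5653
so the bound is sharp here: realised error equals the bound

0.5653
0.5653


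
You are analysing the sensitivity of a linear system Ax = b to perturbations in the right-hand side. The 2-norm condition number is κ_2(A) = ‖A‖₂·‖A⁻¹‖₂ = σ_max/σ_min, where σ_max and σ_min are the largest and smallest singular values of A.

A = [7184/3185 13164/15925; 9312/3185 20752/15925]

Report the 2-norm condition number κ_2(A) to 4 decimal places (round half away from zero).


30.6250

M = AᵀA = [5532928/405769 11512512/2028845; 11512512/2028845 24157456/10144225]. tr(M)=961424/60025, det(M)=16384/60025
char-poly roots: 16 and 1024/60025
σ_max=√16=4, σ_min=√(1024/60025)=(32/245) → κ = 30.6250


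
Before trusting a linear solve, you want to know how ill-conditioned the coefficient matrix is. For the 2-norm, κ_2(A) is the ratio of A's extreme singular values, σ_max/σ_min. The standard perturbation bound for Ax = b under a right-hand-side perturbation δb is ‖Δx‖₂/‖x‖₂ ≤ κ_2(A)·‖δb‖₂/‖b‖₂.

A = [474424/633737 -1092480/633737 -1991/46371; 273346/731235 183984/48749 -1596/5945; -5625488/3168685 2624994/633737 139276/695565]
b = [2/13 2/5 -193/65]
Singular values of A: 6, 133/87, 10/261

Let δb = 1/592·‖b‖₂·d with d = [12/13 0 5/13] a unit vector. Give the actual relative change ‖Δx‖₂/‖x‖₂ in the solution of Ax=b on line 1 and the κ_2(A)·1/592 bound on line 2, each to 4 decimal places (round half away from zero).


σ_max = 6, σ_min = 10/261
condition number: 6 ÷ (10/261) = 156.6000
bound on ‖Δx‖/‖x‖: κ·ε = 156.6000·1/592 = 0.2645
solve Ax = b  →  x = [-4.2711 -1.3027 -25.7506]
2-norm of b is 3.0000; of x, 26.1349
δb = ε·‖b‖·d = [0.0047 0.0000 0.0019]; solving A·Δx = δb gives ‖Δx‖ = 0.1323
realised ‖Δx‖/‖x‖ = 0.0051
tightness: 0.0051 against a bound of 0.2645 (unrounded ratio ≈ 0.0191)

0.0051
0.2645


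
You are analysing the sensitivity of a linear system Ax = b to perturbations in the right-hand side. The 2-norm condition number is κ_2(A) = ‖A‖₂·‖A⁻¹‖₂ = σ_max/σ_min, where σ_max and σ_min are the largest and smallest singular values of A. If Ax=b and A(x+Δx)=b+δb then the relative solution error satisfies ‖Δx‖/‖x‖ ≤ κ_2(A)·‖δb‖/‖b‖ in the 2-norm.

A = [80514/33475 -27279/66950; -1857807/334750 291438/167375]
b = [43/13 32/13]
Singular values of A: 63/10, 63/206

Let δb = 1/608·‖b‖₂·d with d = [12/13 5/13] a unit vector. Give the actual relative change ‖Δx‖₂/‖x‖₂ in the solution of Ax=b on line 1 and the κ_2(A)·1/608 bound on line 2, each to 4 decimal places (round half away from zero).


0.0017
0.0339

largest singular value 63/10, smallest 63/206
κ = σ_max/σ_min = (63/10)/(63/206) = 20.6000
worst-case relative error ≤ 20.6000 × 1/608 = 0.0339
solve Ax = b  →  x = [3.5098 12.6006]
‖b‖ = 4.1231, ‖x‖ = 13.0803
δb = ε·‖b‖·d = [0.0063 0.0026]; solving A·Δx = δb gives ‖Δx‖ = 0.0222
dividing the unrounded norms, ‖Δx‖/‖x‖ = 0.0017
so the bound overstates the realised error by a factor of ≈ 19.9864 (computed from the unrounded values)


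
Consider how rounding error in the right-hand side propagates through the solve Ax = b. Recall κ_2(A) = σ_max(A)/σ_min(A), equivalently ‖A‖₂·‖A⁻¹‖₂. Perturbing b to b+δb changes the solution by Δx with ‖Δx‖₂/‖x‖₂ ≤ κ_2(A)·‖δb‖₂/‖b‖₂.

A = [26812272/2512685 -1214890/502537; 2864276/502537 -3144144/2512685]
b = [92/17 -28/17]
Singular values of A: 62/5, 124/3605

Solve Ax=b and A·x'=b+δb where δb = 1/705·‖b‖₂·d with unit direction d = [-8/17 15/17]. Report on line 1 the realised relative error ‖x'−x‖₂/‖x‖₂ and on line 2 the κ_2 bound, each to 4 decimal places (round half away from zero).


0.0020
0.5113

σ_max = 62/5, σ_min = 124/3605
κ_2(A) = (62/5) / (124/3605) = 360.5000
bound on ‖Δx‖/‖x‖: κ·ε = 360.5000·1/705 = 0.5113
solve Ax = b  →  x = [-25.2124 -113.5248]
‖b‖₂ = 5.6569 and ‖x‖₂ = 116.2908
Δx = A⁻¹·δb where δb = 1/705·5.6569·d; ‖Δx‖ = 0.2333
relative error = 0.0020
tightness: 0.0020 against a bound of 0.5113 (unrounded ratio ≈ 0.0039)


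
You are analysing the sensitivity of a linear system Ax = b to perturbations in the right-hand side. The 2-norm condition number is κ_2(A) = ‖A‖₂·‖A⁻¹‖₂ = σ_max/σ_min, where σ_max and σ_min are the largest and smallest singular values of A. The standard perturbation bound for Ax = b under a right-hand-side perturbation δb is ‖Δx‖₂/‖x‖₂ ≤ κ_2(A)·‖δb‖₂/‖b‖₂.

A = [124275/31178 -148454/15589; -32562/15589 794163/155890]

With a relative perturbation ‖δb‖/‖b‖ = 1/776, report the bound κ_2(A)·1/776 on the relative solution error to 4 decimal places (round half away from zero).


AᵀA = [68115609/3363556 -204334152/4204445; -204334152/4204445 9808144921/84088900]; tr = 5755517573/42044450, det = 2313441/13454224
solving λ² − 5755517573/42044450·λ + 2313441/13454224 = 0 gives λ = 13689/100, 4225/3363556
κ_2(A) = √(λ_max/λ_min) = √((13689/100) / (4225/3363556)) = 330.1200
perturbation bound = 330.1200·1/776 = 0.4254

0.4254


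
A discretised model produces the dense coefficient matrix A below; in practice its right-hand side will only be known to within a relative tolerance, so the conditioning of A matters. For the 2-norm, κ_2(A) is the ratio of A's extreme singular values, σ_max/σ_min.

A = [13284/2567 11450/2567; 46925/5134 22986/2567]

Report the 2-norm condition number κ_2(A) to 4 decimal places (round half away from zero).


M = AᵀA = [10061641/91204 2392425/22801; 2392425/22801 2281864/22801]. tr(M)=19189097/91204, det(M)=707281/22801
solving λ² − 19189097/91204·λ + 707281/22801 = 0 gives λ = 841/4, 3364/22801
κ_2(A) = √(λ_max/λ_min) = √((841/4) / (3364/22801)) = 37.7500

37.7500


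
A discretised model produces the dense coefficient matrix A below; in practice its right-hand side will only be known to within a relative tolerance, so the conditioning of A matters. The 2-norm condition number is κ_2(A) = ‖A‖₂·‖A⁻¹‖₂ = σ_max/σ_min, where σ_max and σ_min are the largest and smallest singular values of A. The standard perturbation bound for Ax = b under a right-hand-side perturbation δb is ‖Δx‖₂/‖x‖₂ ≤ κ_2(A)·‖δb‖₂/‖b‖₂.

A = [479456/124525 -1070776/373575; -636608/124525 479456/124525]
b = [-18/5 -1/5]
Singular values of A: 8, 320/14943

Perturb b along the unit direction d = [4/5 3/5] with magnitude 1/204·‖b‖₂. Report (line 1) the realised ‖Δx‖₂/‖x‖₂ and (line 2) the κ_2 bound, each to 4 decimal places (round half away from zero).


from the listed singular values, σ₁ = 8, σ_n = 320/14943
κ = σ_max/σ_min = 8/(320/14943) = 373.5750
bound on ‖Δx‖/‖x‖: κ·ε = 373.5750·1/204 = 1.8313
solve Ax = b  →  x = [-84.2544 -111.9225]
‖b‖ = 3.6056, ‖x‖ = 140.0908
with δb = [0.0141 0.0106], A·Δx = δb → ‖Δx‖ = 0.8253
relative error = 0.0059
so the bound overstates the realised error by a factor of ≈ 310.8337 (computed from the unrounded values)

0.0059
1.8313


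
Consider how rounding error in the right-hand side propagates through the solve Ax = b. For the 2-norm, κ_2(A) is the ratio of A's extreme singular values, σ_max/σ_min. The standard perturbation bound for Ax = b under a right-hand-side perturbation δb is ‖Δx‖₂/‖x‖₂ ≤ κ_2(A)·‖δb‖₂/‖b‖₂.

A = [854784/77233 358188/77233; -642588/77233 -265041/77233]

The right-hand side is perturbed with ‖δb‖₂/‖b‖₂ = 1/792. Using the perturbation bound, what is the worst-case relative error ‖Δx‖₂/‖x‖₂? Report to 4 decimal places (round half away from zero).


AᵀA = [1143575024400/5964936289 476485537500/5964936289; 476485537500/5964936289 198545375025/5964936289]; tr = 7941540825/35295481, det = 12960000/35295481
solving λ² − 7941540825/35295481·λ + 12960000/35295481 = 0 gives λ = 225, 57600/35295481
κ = σ_max/σ_min = 15/(240/5941) = 371.3125
perturbation bound = 371.3125·1/792 = 0.4688

0.4688


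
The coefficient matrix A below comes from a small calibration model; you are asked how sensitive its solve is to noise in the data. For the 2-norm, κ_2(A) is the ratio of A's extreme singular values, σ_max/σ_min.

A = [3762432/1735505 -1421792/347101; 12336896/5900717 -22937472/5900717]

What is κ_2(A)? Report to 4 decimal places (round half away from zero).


form AᵀA = [9388856836096/1035031543225 -3520643751936/207006308645; -3520643751936/207006308645 1320260346880/41401261729] with trace 146696766464/3581424025 and determinant 67108864/3581424025
solving λ² − 146696766464/3581424025·λ + 67108864/3581424025 = 0 gives λ = 1024/25, 65536/143256961
σ_max=√(1024/25)=(32/5), σ_min=√(65536/143256961)=(256/11969) → κ = 299.2250

299.2250


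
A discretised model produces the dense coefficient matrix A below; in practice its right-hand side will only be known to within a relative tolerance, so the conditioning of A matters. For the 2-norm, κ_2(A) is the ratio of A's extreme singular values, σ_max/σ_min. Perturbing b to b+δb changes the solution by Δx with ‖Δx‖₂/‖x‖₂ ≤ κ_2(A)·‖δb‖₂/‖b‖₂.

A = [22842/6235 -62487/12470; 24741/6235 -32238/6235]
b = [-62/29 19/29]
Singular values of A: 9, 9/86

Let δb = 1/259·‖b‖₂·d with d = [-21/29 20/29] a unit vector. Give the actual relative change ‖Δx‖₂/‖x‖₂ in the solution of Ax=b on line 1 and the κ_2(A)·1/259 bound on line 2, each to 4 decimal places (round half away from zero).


largest singular value 9, smallest 9/86
κ = σ_max/σ_min = 9/(9/86) = 86.0000
perturbation bound = 86.0000·1/259 = 0.3320
solve Ax = b  →  x = [15.2222 11.5556]
‖b‖ = 2.2361, ‖x‖ = 19.1114
Δx = A⁻¹·δb where δb = 1/259·2.2361·d; ‖Δx‖ = 0.0825
relative error = 0.0043
realised/bound (from unrounded values) ≈ 0.0130

0.0043
0.3320


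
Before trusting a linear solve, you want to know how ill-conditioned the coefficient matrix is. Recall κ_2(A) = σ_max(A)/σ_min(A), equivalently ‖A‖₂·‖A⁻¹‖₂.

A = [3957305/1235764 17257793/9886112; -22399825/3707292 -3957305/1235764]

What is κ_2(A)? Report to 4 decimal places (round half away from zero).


form AᵀA = [1111928245325/23778570888 3162721686355/126819044736; 3162721686355/126819044736 4498575233441/338184119296] with trace 632574368521/10531685376 and determinant 14430015625/168506966016
char-poly roots: 961/16 and 15015625/10531685376
so κ_2 = √((961/16) / (15015625/10531685376)) = 205.2480

205.2480


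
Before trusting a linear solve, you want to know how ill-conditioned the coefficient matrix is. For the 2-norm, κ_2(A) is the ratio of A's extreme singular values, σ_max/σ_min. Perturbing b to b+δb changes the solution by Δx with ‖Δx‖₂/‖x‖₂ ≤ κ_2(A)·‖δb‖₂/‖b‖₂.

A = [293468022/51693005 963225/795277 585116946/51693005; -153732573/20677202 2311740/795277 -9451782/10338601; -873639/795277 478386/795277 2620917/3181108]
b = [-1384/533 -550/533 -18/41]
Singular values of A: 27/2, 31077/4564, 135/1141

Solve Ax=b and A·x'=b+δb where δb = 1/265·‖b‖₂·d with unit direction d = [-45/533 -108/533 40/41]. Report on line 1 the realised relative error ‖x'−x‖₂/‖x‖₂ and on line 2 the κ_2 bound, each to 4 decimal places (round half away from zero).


0.2742
0.4306

from the listed singular values, σ₁ = 27/2, σ_n = 135/1141
κ_2(A) = (27/2) / (135/1141) = 114.1000
κ_2(A)·‖δb‖/‖b‖ = 0.4306
solve Ax = b  →  x = [0.1184 -0.1382 -0.2740]
2-norm of b is 2.8284; of x, 0.3290
with δb = [-0.0009 -0.0022 0.0104], A·Δx = δb → ‖Δx‖ = 0.0902
dividing the unrounded norms, ‖Δx‖/‖x‖ = 0.2742
so the bound overstates the realised error by a factor of ≈ 1.5702 (computed from the unrounded values)


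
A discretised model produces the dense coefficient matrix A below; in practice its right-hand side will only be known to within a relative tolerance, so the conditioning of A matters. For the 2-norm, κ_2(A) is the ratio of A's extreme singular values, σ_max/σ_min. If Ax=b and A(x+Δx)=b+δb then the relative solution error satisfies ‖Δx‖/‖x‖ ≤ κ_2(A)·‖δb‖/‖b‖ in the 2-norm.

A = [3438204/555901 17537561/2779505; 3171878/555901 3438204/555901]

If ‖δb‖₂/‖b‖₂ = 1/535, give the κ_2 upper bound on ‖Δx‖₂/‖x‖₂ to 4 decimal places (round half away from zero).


0.1236

M = AᵀA = [26019092500/367450561 136534519044/1837252805; 136534519044/1837252805 717119161081/9186264025]. tr(M)=1626155141/10923025, det(M)=55383364/10923025
λ_max, λ_min = (1626155141/10923025 ± √2641960727122505481/119312475150625)/2 = 3721/25, 14884/436921
κ_2(A) = √(λ_max/λ_min) = √((3721/25) / (14884/436921)) = 66.1000
perturbation bound = 66.1000·1/535 = 0.1236


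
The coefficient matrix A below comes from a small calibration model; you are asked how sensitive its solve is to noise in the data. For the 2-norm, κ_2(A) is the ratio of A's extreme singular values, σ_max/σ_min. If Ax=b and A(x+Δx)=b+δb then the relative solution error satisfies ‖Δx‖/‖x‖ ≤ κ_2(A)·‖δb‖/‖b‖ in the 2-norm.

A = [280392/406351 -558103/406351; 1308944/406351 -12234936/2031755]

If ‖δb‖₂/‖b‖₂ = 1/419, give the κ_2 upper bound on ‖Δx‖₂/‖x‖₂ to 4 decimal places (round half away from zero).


0.4348

M = AᵀA = [1066004800/98227921 -9992435544/491139605; -9992435544/491139605 93682708441/2455698025]. tr(M)=416376569/8497225, det(M)=614656/8497225
λ_max, λ_min = (416376569/8497225 ± √173348555730893361/72202832700625)/2 = 49, 12544/8497225
κ_2(A) = √(λ_max/λ_min) = √(49 / (12544/8497225)) = 182.1875
κ_2(A)·‖δb‖/‖b‖ = 0.4348


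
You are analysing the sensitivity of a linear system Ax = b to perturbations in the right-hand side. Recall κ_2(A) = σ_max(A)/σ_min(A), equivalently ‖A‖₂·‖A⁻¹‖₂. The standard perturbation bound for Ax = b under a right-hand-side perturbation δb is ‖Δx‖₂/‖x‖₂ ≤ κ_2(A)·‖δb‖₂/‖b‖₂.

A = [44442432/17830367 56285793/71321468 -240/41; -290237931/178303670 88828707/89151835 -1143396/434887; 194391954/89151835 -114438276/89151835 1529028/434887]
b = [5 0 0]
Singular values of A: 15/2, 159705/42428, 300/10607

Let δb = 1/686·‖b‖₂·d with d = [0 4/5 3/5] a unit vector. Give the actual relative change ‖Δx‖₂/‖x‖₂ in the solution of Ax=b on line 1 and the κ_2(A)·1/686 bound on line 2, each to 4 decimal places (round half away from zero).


from the listed singular values, σ₁ = 15/2, σ_n = 300/10607
κ = σ_max/σ_min = (15/2)/(300/10607) = 265.1750
worst-case relative error ≤ 265.1750 × 1/686 = 0.3866
solve Ax = b  →  x = [0.8033 -0.0607 -0.5203]
2-norm of b is 5.0000; of x, 0.9590
Δx = A⁻¹·δb where δb = 1/686·5.0000·d; ‖Δx‖ = 0.2577
relative error = 0.2687
tightness: 0.2687 against a bound of 0.3866 (unrounded ratio ≈ 0.6952)

0.2687
0.3866


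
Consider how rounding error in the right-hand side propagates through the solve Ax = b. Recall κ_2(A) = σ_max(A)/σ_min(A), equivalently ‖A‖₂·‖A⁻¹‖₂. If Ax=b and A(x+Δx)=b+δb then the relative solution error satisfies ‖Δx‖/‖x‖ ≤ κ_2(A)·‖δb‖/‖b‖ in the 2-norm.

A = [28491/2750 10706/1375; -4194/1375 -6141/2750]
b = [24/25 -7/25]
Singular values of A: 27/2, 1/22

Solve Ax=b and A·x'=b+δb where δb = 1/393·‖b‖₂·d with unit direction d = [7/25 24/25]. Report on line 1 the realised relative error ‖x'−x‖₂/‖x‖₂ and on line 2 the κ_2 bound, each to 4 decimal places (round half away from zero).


0.7557
0.7557

σ_max = 27/2, σ_min = 1/22
κ_2(A) = (27/2) / (1/22) = 297.0000
bound on ‖Δx‖/‖x‖: κ·ε = 297.0000·1/393 = 0.7557
solve Ax = b  →  x = [0.0593 0.0444]
2-norm of b is 1.0000; of x, 0.0741
with δb = [0.0007 0.0024], A·Δx = δb → ‖Δx‖ = 0.0560
relative error = 0.7557
so the bound is sharp here: realised error equals the bound


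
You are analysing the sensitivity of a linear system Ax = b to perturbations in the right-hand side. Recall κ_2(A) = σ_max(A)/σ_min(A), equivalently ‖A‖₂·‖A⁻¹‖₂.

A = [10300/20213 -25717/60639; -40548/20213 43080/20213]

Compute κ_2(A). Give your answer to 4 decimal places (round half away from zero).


M = AᵀA = [1041184/243049 -3275020/729147; -3275020/729147 10329769/2187441]. tr(M)=23425/2601, det(M)=16/289
λ_max, λ_min = (23425/2601 ± √547232449/6765201)/2 = 9, 16/2601
κ_2(A) = √(λ_max/λ_min) = √(9 / (16/2601)) = 38.2500

38.2500


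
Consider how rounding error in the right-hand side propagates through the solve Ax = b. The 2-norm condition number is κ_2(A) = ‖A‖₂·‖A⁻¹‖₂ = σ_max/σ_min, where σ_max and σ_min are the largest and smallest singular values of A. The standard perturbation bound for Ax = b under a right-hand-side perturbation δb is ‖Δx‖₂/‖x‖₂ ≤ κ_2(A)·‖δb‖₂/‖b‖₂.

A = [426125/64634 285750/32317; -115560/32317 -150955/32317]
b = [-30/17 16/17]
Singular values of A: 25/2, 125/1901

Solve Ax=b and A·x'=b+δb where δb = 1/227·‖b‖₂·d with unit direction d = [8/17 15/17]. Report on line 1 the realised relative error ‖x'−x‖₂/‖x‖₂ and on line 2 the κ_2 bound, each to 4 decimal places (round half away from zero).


0.8374
0.8374

σ_max = 25/2, σ_min = 125/1901
κ_2(A) = (25/2) / (125/1901) = 190.1000
κ_2(A)·‖δb‖/‖b‖ = 0.8374
solve Ax = b  →  x = [-0.0960 -0.1280]
‖b‖ = 2.0000, ‖x‖ = 0.1600
with δb = [0.0041 0.0078], A·Δx = δb → ‖Δx‖ = 0.1340
realised ‖Δx‖/‖x‖ = 0.8374
tightness: 0.8374 against a bound of 0.8374; the bound is attained (ratio 1)


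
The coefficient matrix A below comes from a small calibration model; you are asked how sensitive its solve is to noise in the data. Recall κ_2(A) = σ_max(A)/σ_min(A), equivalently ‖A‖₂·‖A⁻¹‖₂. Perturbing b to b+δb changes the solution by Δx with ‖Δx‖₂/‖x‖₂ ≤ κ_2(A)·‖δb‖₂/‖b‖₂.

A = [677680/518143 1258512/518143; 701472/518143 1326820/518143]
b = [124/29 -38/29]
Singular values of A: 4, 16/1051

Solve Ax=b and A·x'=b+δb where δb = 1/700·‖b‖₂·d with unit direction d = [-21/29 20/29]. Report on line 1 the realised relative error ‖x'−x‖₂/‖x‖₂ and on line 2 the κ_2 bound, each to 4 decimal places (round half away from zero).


from the listed singular values, σ₁ = 4, σ_n = 16/1051
κ_2(A) = 4 / (16/1051) = 262.7500
bound on ‖Δx‖/‖x‖: κ·ε = 262.7500·1/700 = 0.3754
solve Ax = b  →  x = [232.0735 -123.2059]
2-norm of b is 4.4721; of x, 262.7505
with δb = [-0.0046 0.0044], A·Δx = δb → ‖Δx‖ = 0.4197
relative error = 0.0016
tightness: 0.0016 against a bound of 0.3754 (unrounded ratio ≈ 0.0043)

0.0016
0.3754


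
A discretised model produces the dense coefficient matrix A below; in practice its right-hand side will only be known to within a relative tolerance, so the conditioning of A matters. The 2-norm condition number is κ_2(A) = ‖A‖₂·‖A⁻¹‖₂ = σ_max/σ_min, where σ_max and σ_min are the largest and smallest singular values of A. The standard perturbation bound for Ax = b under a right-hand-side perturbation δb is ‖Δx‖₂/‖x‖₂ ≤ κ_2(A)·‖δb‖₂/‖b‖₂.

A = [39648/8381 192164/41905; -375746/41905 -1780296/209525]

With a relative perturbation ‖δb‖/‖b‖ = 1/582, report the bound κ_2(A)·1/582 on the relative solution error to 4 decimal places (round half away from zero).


0.3651

M = AᵀA = [624512644/6076225 2973744144/30381125; 2973744144/30381125 14161345744/151905625]. tr(M)=35403284/180625, det(M)=153664/180625
eigenvalues of AᵀA: λ = (tr ± √(tr²−4·det))/2 = 196, 784/180625
so κ_2 = √(196 / (784/180625)) = 212.5000
bound on ‖Δx‖/‖x‖: κ·ε = 212.5000·1/582 = 0.3651


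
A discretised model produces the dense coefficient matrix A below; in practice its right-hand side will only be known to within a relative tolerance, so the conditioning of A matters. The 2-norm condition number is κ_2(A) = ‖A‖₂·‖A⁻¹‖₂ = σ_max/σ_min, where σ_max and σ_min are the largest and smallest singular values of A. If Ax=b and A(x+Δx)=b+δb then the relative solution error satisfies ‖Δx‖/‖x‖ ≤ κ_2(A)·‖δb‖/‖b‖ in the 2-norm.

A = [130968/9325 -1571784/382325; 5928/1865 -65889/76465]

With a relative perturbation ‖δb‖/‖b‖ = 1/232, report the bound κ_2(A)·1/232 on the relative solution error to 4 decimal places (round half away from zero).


form AᵀA = [18031146624/86955625 -5258979432/86955625; -5258979432/86955625 1534229001/86955625] with trace 31304601/139129 and determinant 129600/139129
eigenvalues of AᵀA: λ = (tr ± √(tr²−4·det))/2 = 225, 576/139129
κ = σ_max/σ_min = 15/(24/373) = 233.1250
perturbation bound = 233.1250·1/232 = 1.0048

1.0048


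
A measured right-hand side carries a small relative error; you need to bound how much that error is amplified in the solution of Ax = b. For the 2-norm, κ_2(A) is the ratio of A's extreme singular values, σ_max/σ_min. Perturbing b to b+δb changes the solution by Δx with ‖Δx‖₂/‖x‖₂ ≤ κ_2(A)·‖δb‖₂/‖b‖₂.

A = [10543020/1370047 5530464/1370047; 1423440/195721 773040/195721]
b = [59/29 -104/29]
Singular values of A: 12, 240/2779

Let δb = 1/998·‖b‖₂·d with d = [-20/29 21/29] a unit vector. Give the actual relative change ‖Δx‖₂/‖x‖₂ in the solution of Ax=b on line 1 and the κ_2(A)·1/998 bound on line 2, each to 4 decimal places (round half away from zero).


0.0010
0.1392

σ_max = 12, σ_min = 240/2779
condition number: 12 ÷ (240/2779) = 138.9500
bound on ‖Δx‖/‖x‖: κ·ε = 138.9500·1/998 = 0.1392
solve Ax = b  →  x = [21.7225 -40.9069]
‖b‖₂ = 4.1231 and ‖x‖₂ = 46.3167
δb = ε·‖b‖·d = [-0.0028 0.0030]; solving A·Δx = δb gives ‖Δx‖ = 0.0478
realised ‖Δx‖/‖x‖ = 0.0010
tightness: 0.0010 against a bound of 0.1392 (unrounded ratio ≈ 0.0074)


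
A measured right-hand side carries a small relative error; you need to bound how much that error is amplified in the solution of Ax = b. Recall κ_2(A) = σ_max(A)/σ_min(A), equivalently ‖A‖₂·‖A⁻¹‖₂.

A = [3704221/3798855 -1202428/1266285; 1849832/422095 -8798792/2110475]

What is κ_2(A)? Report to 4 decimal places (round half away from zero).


form AᵀA = [34609566437/1716989805 -274675814588/14308248375; -274675814588/14308248375 435999103696/23847080625] with trace 9809973529/255200625 and determinant 59105344/6380015625
solving λ² − 9809973529/255200625·λ + 59105344/6380015625 = 0 gives λ = 961/25, 61504/255200625
κ = σ_max/σ_min = (31/5)/(248/15975) = 399.3750

399.3750


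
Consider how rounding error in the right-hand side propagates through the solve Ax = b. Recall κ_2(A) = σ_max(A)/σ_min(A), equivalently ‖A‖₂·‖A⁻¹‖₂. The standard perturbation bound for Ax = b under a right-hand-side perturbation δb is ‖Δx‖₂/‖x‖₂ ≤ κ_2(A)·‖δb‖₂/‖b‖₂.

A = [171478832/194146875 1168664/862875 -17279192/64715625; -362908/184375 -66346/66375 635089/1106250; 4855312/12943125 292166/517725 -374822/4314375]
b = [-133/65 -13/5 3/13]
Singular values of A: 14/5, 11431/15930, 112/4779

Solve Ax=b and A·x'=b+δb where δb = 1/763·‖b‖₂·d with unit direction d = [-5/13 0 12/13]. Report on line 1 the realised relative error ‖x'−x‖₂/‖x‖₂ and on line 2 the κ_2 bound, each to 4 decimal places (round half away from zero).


0.0043
0.1566

largest singular value 14/5, smallest 112/4779
condition number: (14/5) ÷ (112/4779) = 119.4750
worst-case relative error ≤ 119.4750 × 1/763 = 0.1566
solve Ax = b  →  x = [14.6299 -3.1303 40.1805]
‖b‖₂ = 3.3166 and ‖x‖₂ = 42.8755
re-solving with b+δb shifts x by Δx of norm 0.1855
dividing the unrounded norms, ‖Δx‖/‖x‖ = 0.0043
realised/bound (from unrounded values) ≈ 0.0276


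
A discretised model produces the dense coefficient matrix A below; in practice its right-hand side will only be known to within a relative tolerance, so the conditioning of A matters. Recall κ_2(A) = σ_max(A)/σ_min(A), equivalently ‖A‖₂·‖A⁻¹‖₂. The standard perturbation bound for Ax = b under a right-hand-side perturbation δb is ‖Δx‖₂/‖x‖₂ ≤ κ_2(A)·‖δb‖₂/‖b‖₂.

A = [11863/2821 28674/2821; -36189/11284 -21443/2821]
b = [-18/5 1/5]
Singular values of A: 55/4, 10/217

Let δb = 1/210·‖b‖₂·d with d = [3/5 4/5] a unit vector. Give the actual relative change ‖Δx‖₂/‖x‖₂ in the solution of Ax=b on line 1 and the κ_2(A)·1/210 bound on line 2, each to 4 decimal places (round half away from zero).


0.0086
1.4208

largest singular value 55/4, smallest 10/217
κ_2(A) = (55/4) / (10/217) = 298.3750
worst-case relative error ≤ 298.3750 × 1/210 = 1.4208
solve Ax = b  →  x = [39.9776 -16.8937]
‖b‖₂ = 3.6056 and ‖x‖₂ = 43.4005
δb = ε·‖b‖·d = [0.0103 0.0137]; solving A·Δx = δb gives ‖Δx‖ = 0.3726
relative error = 0.0086
tightness: 0.0086 against a bound of 1.4208 (unrounded ratio ≈ 0.0060)


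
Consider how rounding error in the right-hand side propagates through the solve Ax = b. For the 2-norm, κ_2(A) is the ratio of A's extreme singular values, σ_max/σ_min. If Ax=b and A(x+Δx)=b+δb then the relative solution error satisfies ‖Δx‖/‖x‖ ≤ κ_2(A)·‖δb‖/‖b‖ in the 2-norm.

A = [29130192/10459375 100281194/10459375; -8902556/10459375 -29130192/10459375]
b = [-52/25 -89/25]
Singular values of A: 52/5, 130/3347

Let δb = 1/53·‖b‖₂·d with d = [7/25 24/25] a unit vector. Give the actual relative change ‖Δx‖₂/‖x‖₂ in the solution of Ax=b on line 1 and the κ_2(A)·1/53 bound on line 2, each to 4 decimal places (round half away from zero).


0.0194
5.0521

σ_max = 52/5, σ_min = 130/3347
κ = σ_max/σ_min = (52/5)/(130/3347) = 267.7600
κ_2(A)·‖δb‖/‖b‖ = 5.0521
solve Ax = b  →  x = [98.8383 -28.9280]
‖b‖ = 4.1231, ‖x‖ = 102.9847
δb = ε·‖b‖·d = [0.0218 0.0747]; solving A·Δx = δb gives ‖Δx‖ = 2.0029
realised ‖Δx‖/‖x‖ = 0.0194
tightness: 0.0194 against a bound of 5.0521 (unrounded ratio ≈ 0.0038)


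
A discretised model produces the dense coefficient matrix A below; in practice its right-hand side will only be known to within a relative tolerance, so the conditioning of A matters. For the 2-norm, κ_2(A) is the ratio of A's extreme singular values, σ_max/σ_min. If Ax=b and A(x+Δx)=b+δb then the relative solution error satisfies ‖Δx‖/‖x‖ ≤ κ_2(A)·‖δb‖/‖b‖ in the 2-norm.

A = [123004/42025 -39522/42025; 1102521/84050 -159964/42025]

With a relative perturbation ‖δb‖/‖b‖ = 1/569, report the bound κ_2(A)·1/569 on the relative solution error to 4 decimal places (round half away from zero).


0.2882

AᵀA = [151823021/840500 -11069982/210125; -11069982/210125 3230276/210125]; tr = 1317953/6724, det = 2401/1681
eigenvalues of AᵀA: λ = (tr ± √(tr²−4·det))/2 = 196, 49/6724
κ_2(A) = √(λ_max/λ_min) = √(196 / (49/6724)) = 164.0000
bound on ‖Δx‖/‖x‖: κ·ε = 164.0000·1/569 = 0.2882


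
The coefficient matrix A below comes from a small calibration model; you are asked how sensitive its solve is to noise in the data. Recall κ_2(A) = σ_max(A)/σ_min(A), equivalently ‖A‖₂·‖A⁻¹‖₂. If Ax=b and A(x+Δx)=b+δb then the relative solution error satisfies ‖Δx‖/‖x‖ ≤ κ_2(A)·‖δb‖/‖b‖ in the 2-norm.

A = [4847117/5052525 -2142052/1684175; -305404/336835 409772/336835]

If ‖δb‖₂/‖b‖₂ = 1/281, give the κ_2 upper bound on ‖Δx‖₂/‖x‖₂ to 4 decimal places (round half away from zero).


form AᵀA = [52890194929/30354350625 -23506215524/10118116875; -23506215524/10118116875 10447341344/3372705625] with trace 5876650681/1214174025 and determinant 234256/1214174025
char-poly roots: 121/25 and 1936/48566961
so κ_2 = √((121/25) / (1936/48566961)) = 348.4500
κ_2(A)·‖δb‖/‖b‖ = 1.2400

1.2400


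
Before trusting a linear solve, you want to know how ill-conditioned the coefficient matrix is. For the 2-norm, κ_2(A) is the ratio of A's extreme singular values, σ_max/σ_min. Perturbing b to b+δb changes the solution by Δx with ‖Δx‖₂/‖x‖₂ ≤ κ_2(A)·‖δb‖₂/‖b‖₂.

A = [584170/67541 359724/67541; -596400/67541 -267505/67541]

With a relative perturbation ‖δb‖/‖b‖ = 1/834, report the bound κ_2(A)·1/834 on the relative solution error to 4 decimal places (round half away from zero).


form AᵀA = [828712900/5424241 439571880/5424241; 439571880/5424241 238953961/5424241] with trace 3694349/18769 and determinant 3062500/18769
λ_max, λ_min = (3694349/18769 ± √13418294283801/352275361)/2 = 196, 15625/18769
κ_2(A) = √(λ_max/λ_min) = √(196 / (15625/18769)) = 15.3440
κ_2(A)·‖δb‖/‖b‖ = 0.0184

0.0184


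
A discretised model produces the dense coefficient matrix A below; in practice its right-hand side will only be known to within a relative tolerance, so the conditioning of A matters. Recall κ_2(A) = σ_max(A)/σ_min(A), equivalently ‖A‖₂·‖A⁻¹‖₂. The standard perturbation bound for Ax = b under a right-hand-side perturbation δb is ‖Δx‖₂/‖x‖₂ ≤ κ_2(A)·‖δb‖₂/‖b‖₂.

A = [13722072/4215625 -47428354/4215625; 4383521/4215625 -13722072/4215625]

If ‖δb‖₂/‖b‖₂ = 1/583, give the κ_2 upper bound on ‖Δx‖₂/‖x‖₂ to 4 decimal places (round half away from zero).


0.2314

form AᵀA = [332016826129/28434390625 -1137546046728/28434390625; -1137546046728/28434390625 3900390436996/28434390625] with trace 6771851621/45495025 and determinant 55383364/45495025
solving λ² − 6771851621/45495025·λ + 55383364/45495025 = 0 gives λ = 3721/25, 14884/1819801
κ_2(A) = √(λ_max/λ_min) = √((3721/25) / (14884/1819801)) = 134.9000
perturbation bound = 134.9000·1/583 = 0.2314


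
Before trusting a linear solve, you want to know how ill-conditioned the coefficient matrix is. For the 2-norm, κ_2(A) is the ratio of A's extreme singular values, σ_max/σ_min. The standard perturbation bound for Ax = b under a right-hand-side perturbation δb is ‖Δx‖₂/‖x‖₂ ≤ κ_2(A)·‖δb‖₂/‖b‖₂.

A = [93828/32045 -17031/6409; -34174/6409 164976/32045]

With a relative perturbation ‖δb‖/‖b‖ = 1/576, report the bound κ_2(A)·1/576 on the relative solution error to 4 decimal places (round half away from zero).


AᵀA = [131488756/3553225 -25037628/710645; -25037628/710645 119268009/3553225]; tr = 59633/845, det = 86436/105625
λ_max, λ_min = (59633/845 ± √88843936489/17850625)/2 = 1764/25, 49/4225
κ_2(A) = √(λ_max/λ_min) = √((1764/25) / (49/4225)) = 78.0000
perturbation bound = 78.0000·1/576 = 0.1354

0.1354


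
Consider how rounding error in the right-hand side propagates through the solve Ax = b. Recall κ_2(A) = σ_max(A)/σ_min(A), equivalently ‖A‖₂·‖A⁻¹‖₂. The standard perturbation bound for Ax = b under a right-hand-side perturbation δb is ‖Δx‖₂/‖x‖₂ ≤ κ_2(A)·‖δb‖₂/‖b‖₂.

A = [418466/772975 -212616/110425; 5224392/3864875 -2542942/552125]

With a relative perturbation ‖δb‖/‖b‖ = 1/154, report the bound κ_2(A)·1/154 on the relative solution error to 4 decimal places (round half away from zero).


M = AᵀA = [31672116598564/14937258765625 -15509640017664/2133894109375; -15509640017664/2133894109375 7596693101764/304842015625]. tr(M)=646256125736/23899614025, det(M)=11424400/955984561
char-poly roots: 676/25 and 422500/955984561
κ = σ_max/σ_min = (26/5)/(650/30919) = 247.3520
worst-case relative error ≤ 247.3520 × 1/154 = 1.6062

1.6062


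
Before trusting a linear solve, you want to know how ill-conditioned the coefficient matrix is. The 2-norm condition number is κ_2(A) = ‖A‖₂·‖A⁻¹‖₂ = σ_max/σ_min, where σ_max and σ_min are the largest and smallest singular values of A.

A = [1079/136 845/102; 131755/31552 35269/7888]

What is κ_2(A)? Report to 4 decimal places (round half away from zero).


192.0000

M = AᵀA = [276897881/3444736 218044645/2583552; 218044645/2583552 171719041/1937664]. tr(M)=6230185/36864, det(M)=28561/36864
char-poly roots: 169 and 169/36864
κ = σ_max/σ_min = 13/(13/192) = 192.0000


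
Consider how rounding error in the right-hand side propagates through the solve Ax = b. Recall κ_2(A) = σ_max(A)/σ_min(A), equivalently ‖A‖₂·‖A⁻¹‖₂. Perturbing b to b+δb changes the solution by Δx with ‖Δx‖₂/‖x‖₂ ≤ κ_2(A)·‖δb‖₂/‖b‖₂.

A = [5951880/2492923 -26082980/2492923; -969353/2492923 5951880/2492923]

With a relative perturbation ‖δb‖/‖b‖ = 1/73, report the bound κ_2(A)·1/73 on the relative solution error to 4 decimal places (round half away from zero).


M = AᵀA = [21632671489/3697004809 -95783604840/3697004809; -95783604840/3697004809 425786270800/3697004809]. tr(M)=266162369/2199289, det(M)=5856400/2199289
char-poly roots: 121 and 48400/2199289
so κ_2 = √(121 / (48400/2199289)) = 74.1500
κ_2(A)·‖δb‖/‖b‖ = 1.0158

1.0158


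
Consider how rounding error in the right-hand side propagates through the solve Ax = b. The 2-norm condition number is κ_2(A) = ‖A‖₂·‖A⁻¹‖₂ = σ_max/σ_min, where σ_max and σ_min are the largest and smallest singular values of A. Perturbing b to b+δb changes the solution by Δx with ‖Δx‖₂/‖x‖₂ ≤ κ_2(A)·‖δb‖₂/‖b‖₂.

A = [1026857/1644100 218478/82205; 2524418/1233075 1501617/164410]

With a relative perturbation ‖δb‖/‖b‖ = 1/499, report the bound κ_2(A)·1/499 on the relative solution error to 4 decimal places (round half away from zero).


form AᵀA = [178324636009/38924133264 11005939945/540612962; 11005939945/540612962 97831366425/1081225924] with trace 2201221789/23155344 and determinant 714025/10291264
eigenvalues of AᵀA: λ = (tr ± √(tr²−4·det))/2 = 1521/16, 4225/5788836
κ_2(A) = √(λ_max/λ_min) = √((1521/16) / (4225/5788836)) = 360.9000
worst-case relative error ≤ 360.9000 × 1/499 = 0.7232

0.7232


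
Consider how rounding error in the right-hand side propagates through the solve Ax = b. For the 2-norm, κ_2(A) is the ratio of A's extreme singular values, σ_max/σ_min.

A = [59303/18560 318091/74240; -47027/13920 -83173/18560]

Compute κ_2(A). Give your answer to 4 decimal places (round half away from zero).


M = AᵀA = [15942029/737280 28340851/983040; 28340851/983040 50384269/1310720]. tr(M)=141706177/2359296, det(M)=923521/37748736
solving λ² − 141706177/2359296·λ + 923521/37748736 = 0 gives λ = 961/16, 961/2359296
κ_2(A) = √(λ_max/λ_min) = √((961/16) / (961/2359296)) = 384.0000

384.0000


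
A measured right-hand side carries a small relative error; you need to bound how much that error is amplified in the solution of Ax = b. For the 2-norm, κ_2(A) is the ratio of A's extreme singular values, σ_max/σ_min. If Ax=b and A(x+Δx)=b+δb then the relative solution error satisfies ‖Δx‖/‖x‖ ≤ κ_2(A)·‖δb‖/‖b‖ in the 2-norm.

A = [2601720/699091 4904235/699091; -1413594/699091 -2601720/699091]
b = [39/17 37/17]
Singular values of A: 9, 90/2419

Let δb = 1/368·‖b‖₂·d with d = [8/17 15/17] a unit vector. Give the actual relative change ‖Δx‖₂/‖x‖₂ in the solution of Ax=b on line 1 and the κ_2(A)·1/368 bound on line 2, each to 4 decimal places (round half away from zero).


largest singular value 9, smallest 90/2419
κ = σ_max/σ_min = 9/(90/2419) = 241.9000
κ_2(A)·‖δb‖/‖b‖ = 0.6573
solve Ax = b  →  x = [-71.0948 38.0431]
‖b‖₂ = 3.1623 and ‖x‖₂ = 80.6334
Δx = A⁻¹·δb where δb = 1/368·3.1623·d; ‖Δx‖ = 0.2310
dividing the unrounded norms, ‖Δx‖/‖x‖ = 0.0029
realised/bound (from unrounded values) ≈ 0.0044

0.0029
0.6573


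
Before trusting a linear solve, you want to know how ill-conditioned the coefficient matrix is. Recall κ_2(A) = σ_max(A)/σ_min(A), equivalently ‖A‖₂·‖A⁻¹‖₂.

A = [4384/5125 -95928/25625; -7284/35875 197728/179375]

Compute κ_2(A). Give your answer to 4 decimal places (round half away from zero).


M = AᵀA = [1591696/2059225 -35275392/10296125; -35275392/10296125 784005184/51480625]. tr(M)=490064/30625, det(M)=1024/30625
solving λ² − 490064/30625·λ + 1024/30625 = 0 gives λ = 16, 64/30625
σ_max=√16=4, σ_min=√(64/30625)=(8/175) → κ = 87.5000

87.5000


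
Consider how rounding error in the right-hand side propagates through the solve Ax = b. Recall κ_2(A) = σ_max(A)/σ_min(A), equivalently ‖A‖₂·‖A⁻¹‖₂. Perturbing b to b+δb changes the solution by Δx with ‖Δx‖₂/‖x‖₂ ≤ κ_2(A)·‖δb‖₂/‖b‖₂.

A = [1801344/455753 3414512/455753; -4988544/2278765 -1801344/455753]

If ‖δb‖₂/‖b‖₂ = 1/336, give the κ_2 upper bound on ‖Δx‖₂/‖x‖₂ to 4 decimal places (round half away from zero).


AᵀA = [366804762624/17968062025 137507395584/3593612405; 137507395584/3593612405 51570008320/718722481]; tr = 5730294016/62173225, det = 37748736/62173225
char-poly roots: 2304/25 and 16384/2486929
so κ_2 = √((2304/25) / (16384/2486929)) = 118.2750
κ_2(A)·‖δb‖/‖b‖ = 0.3520

0.3520
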